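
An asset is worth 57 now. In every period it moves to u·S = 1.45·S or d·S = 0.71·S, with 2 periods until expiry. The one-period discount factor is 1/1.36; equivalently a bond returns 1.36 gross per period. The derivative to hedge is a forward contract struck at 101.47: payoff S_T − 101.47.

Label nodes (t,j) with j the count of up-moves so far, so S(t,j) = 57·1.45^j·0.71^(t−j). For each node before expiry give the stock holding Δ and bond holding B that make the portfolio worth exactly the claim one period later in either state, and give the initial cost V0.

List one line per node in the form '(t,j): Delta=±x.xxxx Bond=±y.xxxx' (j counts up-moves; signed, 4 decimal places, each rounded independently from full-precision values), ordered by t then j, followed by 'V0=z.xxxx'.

The replicating-portfolio and risk-neutral prices coincide; use p* = (1.36−0.71)/(1.45−0.71) = 0.8784 for the latter.
At expiry t=2: V(2,0)=-72.7363, V(2,1)=-42.7885, V(2,2)=18.3725
(1,0): S=40.4700. Δ = (V_up−V_dn)/(S_up−S_dn) = (-42.7885−-72.7363)/(58.6815−28.7337) = 1.0000. V = [p*·-42.7885 + (1−p*)·-72.7363]/1.36 = -34.1403. B = V − Δ·S = -74.6103.
(1,1): S=82.6500. Δ = (V_up−V_dn)/(S_up−S_dn) = (18.3725−-42.7885)/(119.8425−58.6815) = 1.0000. V = [p*·18.3725 + (1−p*)·-42.7885]/1.36 = 8.0397. B = V − Δ·S = -74.6103.
(0,0): S=57.0000. Δ = (V_up−V_dn)/(S_up−S_dn) = (8.0397−-34.1403)/(82.6500−40.4700) = 1.0000. V = [p*·8.0397 + (1−p*)·-34.1403]/1.36 = 2.1395. B = V − Δ·S = -54.8605.
Root portfolio cost Δ·57+B reproduces V0=2.1395.

(0,0): Delta=1.0000 Bond=-54.8605
(1,0): Delta=1.0000 Bond=-74.6103
(1,1): Delta=1.0000 Bond=-74.6103
V0=2.1395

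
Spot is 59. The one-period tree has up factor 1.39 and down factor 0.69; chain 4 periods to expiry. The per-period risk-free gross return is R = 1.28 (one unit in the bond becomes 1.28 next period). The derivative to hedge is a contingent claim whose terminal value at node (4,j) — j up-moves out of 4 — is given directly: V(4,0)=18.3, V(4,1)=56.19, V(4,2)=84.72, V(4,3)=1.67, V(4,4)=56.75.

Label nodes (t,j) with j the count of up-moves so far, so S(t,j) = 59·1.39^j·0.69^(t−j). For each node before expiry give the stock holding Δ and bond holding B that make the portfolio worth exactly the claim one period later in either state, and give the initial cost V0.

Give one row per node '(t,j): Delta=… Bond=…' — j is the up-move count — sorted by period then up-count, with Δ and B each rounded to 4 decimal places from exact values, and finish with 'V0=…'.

(0,0): Delta=0.0819 Bond=9.6706
(1,0): Delta=-1.0817 Bond=59.7510
(1,1): Delta=0.1896 Bond=3.5462
(2,0): Delta=1.1920 Bond=12.6121
(2,1): Delta=-1.2922 Bond=88.3891
(2,2): Delta=0.3268 Bond=-11.0940
(3,0): Delta=2.7927 Bond=-14.8818
(3,1): Delta=1.0439 Bond=21.9278
(3,2): Delta=-1.5084 Bond=130.1434
(3,3): Delta=0.4966 Bond=-41.1118
V0=14.5036

No-arbitrage ⇒ martingale measure with p* = (R−d)/(u−d) = 0.8429.
Payoff layer (t=4): V(4,0)=18.3000, V(4,1)=56.1900, V(4,2)=84.7200, V(4,3)=1.6700, V(4,4)=56.7500
(3,0): S=19.3820. Δ = (V_up−V_dn)/(S_up−S_dn) = (56.1900−18.3000)/(26.9410−13.3736) = 2.7927. V = [p*·56.1900 + (1−p*)·18.3000]/1.28 = 39.2468. B = V − Δ·S = -14.8818.
(3,1): S=39.0450. Δ = (V_up−V_dn)/(S_up−S_dn) = (84.7200−56.1900)/(54.2725−26.9410) = 1.0439. V = [p*·84.7200 + (1−p*)·56.1900]/1.28 = 62.6849. B = V − Δ·S = 21.9278.
(3,2): S=78.6558. Δ = (V_up−V_dn)/(S_up−S_dn) = (1.6700−84.7200)/(109.3315−54.2725) = -1.5084. V = [p*·1.6700 + (1−p*)·84.7200]/1.28 = 11.5006. B = V − Δ·S = 130.1434.
(3,3): S=158.4515. Δ = (V_up−V_dn)/(S_up−S_dn) = (56.7500−1.6700)/(220.2476−109.3315) = 0.4966. V = [p*·56.7500 + (1−p*)·1.6700]/1.28 = 37.5739. B = V − Δ·S = -41.1118.
(2,0): S=28.0899. Δ = (V_up−V_dn)/(S_up−S_dn) = (62.6849−39.2468)/(39.0450−19.3820) = 1.1920. V = [p*·62.6849 + (1−p*)·39.2468]/1.28 = 46.0952. B = V − Δ·S = 12.6121.
(2,1): S=56.5869. Δ = (V_up−V_dn)/(S_up−S_dn) = (11.5006−62.6849)/(78.6558−39.0450) = -1.2922. V = [p*·11.5006 + (1−p*)·62.6849]/1.28 = 15.2686. B = V − Δ·S = 88.3891.
(2,2): S=113.9939. Δ = (V_up−V_dn)/(S_up−S_dn) = (37.5739−11.5006)/(158.4515−78.6558) = 0.3268. V = [p*·37.5739 + (1−p*)·11.5006]/1.28 = 26.1536. B = V − Δ·S = -11.0940.
(1,0): S=40.7100. Δ = (V_up−V_dn)/(S_up−S_dn) = (15.2686−46.0952)/(56.5869−28.0899) = -1.0817. V = [p*·15.2686 + (1−p*)·46.0952]/1.28 = 15.7131. B = V − Δ·S = 59.7510.
(1,1): S=82.0100. Δ = (V_up−V_dn)/(S_up−S_dn) = (26.1536−15.2686)/(113.9939−56.5869) = 0.1896. V = [p*·26.1536 + (1−p*)·15.2686]/1.28 = 19.0962. B = V − Δ·S = 3.5462.
(0,0): S=59.0000. Δ = (V_up−V_dn)/(S_up−S_dn) = (19.0962−15.7131)/(82.0100−40.7100) = 0.0819. V = [p*·19.0962 + (1−p*)·15.7131]/1.28 = 14.5036. B = V − Δ·S = 9.6706.
Each (Δ,B) replicates both successor values, so the strategy is self-financing and V0 is arbitrage-free.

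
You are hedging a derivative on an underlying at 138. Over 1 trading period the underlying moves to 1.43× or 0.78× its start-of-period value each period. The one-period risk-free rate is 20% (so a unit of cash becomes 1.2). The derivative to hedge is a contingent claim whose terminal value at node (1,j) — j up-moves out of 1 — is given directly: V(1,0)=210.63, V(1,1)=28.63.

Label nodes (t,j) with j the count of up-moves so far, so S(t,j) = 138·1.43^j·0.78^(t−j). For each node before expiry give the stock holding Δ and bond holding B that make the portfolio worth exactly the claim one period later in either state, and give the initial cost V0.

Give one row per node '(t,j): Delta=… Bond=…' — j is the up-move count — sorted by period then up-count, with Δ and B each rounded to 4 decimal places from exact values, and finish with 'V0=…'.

(0,0): Delta=-2.0290 Bond=357.5250
V0=77.5250

Risk-neutral probability p* = (R−d)/(u−d) = (1.2−0.78)/(1.43−0.78) = 0.6462.
At expiry t=1: V(1,0)=210.6300, V(1,1)=28.6300
(0,0): S=138.0000. Δ = (V_up−V_dn)/(S_up−S_dn) = (28.6300−210.6300)/(197.3400−107.6400) = -2.0290. V = [p*·28.6300 + (1−p*)·210.6300]/1.2 = 77.5250. B = V − Δ·S = 357.5250.
Root portfolio cost Δ·138+B reproduces V0=77.5250.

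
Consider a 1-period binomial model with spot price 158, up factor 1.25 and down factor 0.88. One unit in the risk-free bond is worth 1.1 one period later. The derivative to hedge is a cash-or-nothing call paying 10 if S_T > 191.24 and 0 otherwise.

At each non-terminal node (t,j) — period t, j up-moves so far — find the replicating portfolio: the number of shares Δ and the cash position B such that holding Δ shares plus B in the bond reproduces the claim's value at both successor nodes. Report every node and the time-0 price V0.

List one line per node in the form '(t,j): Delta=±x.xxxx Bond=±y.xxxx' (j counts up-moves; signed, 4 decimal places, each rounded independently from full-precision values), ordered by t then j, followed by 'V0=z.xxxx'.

Risk-neutral probability p* = (R−d)/(u−d) = (1.1−0.88)/(1.25−0.88) = 0.5946.
Terminal payoffs: V(1,0)=0.0000, V(1,1)=10.0000
Node (0,0) S=158.0000: V=(p*·10.0000+(1−p*)·0.0000)/1.1=5.4054; Δ=(10.0000−0.0000)/(197.5000−139.0400)=0.1711; B=V−Δ·S=-21.6216
Root portfolio cost Δ·158+B reproduces V0=5.4054.

(0,0): Delta=0.1711 Bond=-21.6216
V0=5.4054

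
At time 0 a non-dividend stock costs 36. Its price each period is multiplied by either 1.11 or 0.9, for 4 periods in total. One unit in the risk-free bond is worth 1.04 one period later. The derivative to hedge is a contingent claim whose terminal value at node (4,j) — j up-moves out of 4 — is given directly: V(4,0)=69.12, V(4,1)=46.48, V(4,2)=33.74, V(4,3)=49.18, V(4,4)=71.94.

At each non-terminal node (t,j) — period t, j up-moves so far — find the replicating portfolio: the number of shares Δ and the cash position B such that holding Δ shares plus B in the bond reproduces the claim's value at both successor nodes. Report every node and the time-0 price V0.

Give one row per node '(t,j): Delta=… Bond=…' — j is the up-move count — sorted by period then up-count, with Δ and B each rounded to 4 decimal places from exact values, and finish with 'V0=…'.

The replicating-portfolio and risk-neutral prices coincide; use p* = (1.04−0.9)/(1.11−0.9) = 0.6667 for the latter.
Terminal values V(4,·): V(4,0)=69.1200, V(4,1)=46.4800, V(4,2)=33.7400, V(4,3)=49.1800, V(4,4)=71.9400
(3,0): S=26.2440. Δ = (V_up−V_dn)/(S_up−S_dn) = (46.4800−69.1200)/(29.1308−23.6196) = -4.1080. V = [p*·46.4800 + (1−p*)·69.1200]/1.04 = 51.9487. B = V − Δ·S = 159.7582.
(3,1): S=32.3676. Δ = (V_up−V_dn)/(S_up−S_dn) = (33.7400−46.4800)/(35.9280−29.1308) = -1.8743. V = [p*·33.7400 + (1−p*)·46.4800]/1.04 = 36.5256. B = V − Δ·S = 97.1923.
(3,2): S=39.9200. Δ = (V_up−V_dn)/(S_up−S_dn) = (49.1800−33.7400)/(44.3112−35.9280) = 1.8418. V = [p*·49.1800 + (1−p*)·33.7400]/1.04 = 42.3397. B = V − Δ·S = -31.1841.
(3,3): S=49.2347. Δ = (V_up−V_dn)/(S_up−S_dn) = (71.9400−49.1800)/(54.6505−44.3112) = 2.2013. V = [p*·71.9400 + (1−p*)·49.1800]/1.04 = 61.8782. B = V − Δ·S = -46.5027.
(2,0): S=29.1600. Δ = (V_up−V_dn)/(S_up−S_dn) = (36.5256−51.9487)/(32.3676−26.2440) = -2.5186. V = [p*·36.5256 + (1−p*)·51.9487]/1.04 = 40.0641. B = V − Δ·S = 113.5073.
(2,1): S=35.9640. Δ = (V_up−V_dn)/(S_up−S_dn) = (42.3397−36.5256)/(39.9200−32.3676) = 0.7698. V = [p*·42.3397 + (1−p*)·36.5256]/1.04 = 38.8478. B = V − Δ·S = 11.1616.
(2,2): S=44.3556. Δ = (V_up−V_dn)/(S_up−S_dn) = (61.8782−42.3397)/(49.2347−39.9200) = 2.0976. V = [p*·61.8782 + (1−p*)·42.3397]/1.04 = 53.2359. B = V − Δ·S = -39.8043.
(1,0): S=32.4000. Δ = (V_up−V_dn)/(S_up−S_dn) = (38.8478−40.0641)/(35.9640−29.1600) = -0.1788. V = [p*·38.8478 + (1−p*)·40.0641]/1.04 = 37.7435. B = V − Δ·S = 43.5354.
(1,1): S=39.9600. Δ = (V_up−V_dn)/(S_up−S_dn) = (53.2359−38.8478)/(44.3556−35.9640) = 1.7146. V = [p*·53.2359 + (1−p*)·38.8478]/1.04 = 46.5768. B = V − Δ·S = -21.9382.
(0,0): S=36.0000. Δ = (V_up−V_dn)/(S_up−S_dn) = (46.5768−37.7435)/(39.9600−32.4000) = 1.1684. V = [p*·46.5768 + (1−p*)·37.7435]/1.04 = 41.9542. B = V − Δ·S = -0.1093.
Self-financing check: at every node Δ·S+B equals the discounted successor values.

(0,0): Delta=1.1684 Bond=-0.1093
(1,0): Delta=-0.1788 Bond=43.5354
(1,1): Delta=1.7146 Bond=-21.9382
(2,0): Delta=-2.5186 Bond=113.5073
(2,1): Delta=0.7698 Bond=11.1616
(2,2): Delta=2.0976 Bond=-39.8043
(3,0): Delta=-4.1080 Bond=159.7582
(3,1): Delta=-1.8743 Bond=97.1923
(3,2): Delta=1.8418 Bond=-31.1841
(3,3): Delta=2.2013 Bond=-46.5027
V0=41.9542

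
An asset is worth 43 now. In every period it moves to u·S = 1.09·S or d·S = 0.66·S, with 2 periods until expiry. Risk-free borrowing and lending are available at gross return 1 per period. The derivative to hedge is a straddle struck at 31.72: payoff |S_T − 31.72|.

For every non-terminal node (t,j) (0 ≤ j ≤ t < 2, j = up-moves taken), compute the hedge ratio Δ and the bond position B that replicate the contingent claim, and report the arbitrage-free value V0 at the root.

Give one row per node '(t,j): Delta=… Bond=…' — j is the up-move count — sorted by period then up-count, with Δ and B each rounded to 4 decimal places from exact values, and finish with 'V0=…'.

No-arbitrage ⇒ martingale measure with p* = (R−d)/(u−d) = 0.7907.
Terminal payoffs: V(2,0)=12.9892, V(2,1)=0.7858, V(2,2)=19.3683
(1,0): S=28.3800. Δ = (V_up−V_dn)/(S_up−S_dn) = (0.7858−12.9892)/(30.9342−18.7308) = -1.0000. V = [p*·0.7858 + (1−p*)·12.9892]/1 = 3.3400. B = V − Δ·S = 31.7200.
(1,1): S=46.8700. Δ = (V_up−V_dn)/(S_up−S_dn) = (19.3683−0.7858)/(51.0883−30.9342) = 0.9220. V = [p*·19.3683 + (1−p*)·0.7858]/1 = 15.4789. B = V − Δ·S = -27.7362.
(0,0): S=43.0000. Δ = (V_up−V_dn)/(S_up−S_dn) = (15.4789−3.3400)/(46.8700−28.3800) = 0.6565. V = [p*·15.4789 + (1−p*)·3.3400]/1 = 12.9382. B = V − Δ·S = -15.2919.
Self-financing check: at every node Δ·S+B equals the discounted successor values.

(0,0): Delta=0.6565 Bond=-15.2919
(1,0): Delta=-1.0000 Bond=31.7200
(1,1): Delta=0.9220 Bond=-27.7362
V0=12.9382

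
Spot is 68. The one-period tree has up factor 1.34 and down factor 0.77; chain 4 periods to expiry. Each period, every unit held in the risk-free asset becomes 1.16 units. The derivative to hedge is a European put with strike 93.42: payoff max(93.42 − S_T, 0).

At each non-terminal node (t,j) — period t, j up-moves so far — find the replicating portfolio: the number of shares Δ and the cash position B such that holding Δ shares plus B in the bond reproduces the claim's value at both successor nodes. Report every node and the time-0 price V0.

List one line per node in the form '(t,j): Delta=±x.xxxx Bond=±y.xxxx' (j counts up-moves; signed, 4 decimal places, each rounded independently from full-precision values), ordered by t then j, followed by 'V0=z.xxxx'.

No-arbitrage ⇒ martingale measure with p* = (R−d)/(u−d) = 0.6842.
At expiry t=4: V(4,0)=69.5159, V(4,1)=51.8207, V(4,2)=21.0264, V(4,3)=0.0000, V(4,4)=0.0000
  t=3,j=0: stock 31.0442 → up 41.5993 (V=51.8207), down 23.9041 (V=69.5159). Price 49.4902; hedge Δ=-1.0000, bond B=80.5345.
  t=3,j=1: stock 54.0250 → up 72.3936 (V=21.0264), down 41.5993 (V=51.8207). Price 26.5094; hedge Δ=-1.0000, bond B=80.5345.
  t=3,j=2: stock 94.0176 → up 125.9836 (V=0.0000), down 72.3936 (V=21.0264). Price 5.7241; hedge Δ=-0.3924, bond B=42.6126.
  t=3,j=3: stock 163.6151 → up 219.2442 (V=0.0000), down 125.9836 (V=0.0000). Price 0.0000; hedge Δ=0.0000, bond B=0.0000.
  t=2,j=0: stock 40.3172 → up 54.0250 (V=26.5094), down 31.0442 (V=49.4902). Price 29.1091; hedge Δ=-1.0000, bond B=69.4263.
  t=2,j=1: stock 70.1624 → up 94.0176 (V=5.7241), down 54.0250 (V=26.5094). Price 10.5930; hedge Δ=-0.5197, bond B=47.0585.
  t=2,j=2: stock 122.1008 → up 163.6151 (V=0.0000), down 94.0176 (V=5.7241). Price 1.5583; hedge Δ=-0.0822, bond B=11.6005.
  t=1,j=0: stock 52.3600 → up 70.1624 (V=10.5930), down 40.3172 (V=29.1091). Price 14.1726; hedge Δ=-0.6204, bond B=46.6569.
  t=1,j=1: stock 91.1200 → up 122.1008 (V=1.5583), down 70.1624 (V=10.5930). Price 3.8029; hedge Δ=-0.1740, bond B=19.6533.
  t=0,j=0: stock 68.0000 → up 91.1200 (V=3.8029), down 52.3600 (V=14.1726). Price 6.1013; hedge Δ=-0.2675, bond B=24.2937.
Check: Δ(0,0)·S0 + B(0,0) = 6.1013 = V0.

(0,0): Delta=-0.2675 Bond=24.2937
(1,0): Delta=-0.6204 Bond=46.6569
(1,1): Delta=-0.1740 Bond=19.6533
(2,0): Delta=-1.0000 Bond=69.4263
(2,1): Delta=-0.5197 Bond=47.0585
(2,2): Delta=-0.0822 Bond=11.6005
(3,0): Delta=-1.0000 Bond=80.5345
(3,1): Delta=-1.0000 Bond=80.5345
(3,2): Delta=-0.3924 Bond=42.6126
(3,3): Delta=0.0000 Bond=0.0000
V0=6.1013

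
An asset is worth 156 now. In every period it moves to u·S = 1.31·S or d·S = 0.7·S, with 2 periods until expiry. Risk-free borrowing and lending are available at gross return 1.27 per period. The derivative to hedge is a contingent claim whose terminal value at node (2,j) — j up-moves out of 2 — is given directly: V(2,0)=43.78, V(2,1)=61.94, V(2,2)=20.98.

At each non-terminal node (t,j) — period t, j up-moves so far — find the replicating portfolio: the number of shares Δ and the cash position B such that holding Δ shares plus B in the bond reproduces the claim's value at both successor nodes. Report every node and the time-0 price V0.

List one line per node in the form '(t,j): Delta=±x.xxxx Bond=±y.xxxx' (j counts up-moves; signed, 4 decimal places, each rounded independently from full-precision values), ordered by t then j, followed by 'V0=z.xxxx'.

Under the risk-neutral measure, an up-move has probability p* = (R−d)/(u−d) = 0.9344 and values discount at R = 1.27.
Terminal payoffs: V(2,0)=43.7800, V(2,1)=61.9400, V(2,2)=20.9800
  t=1,j=0: stock 109.2000 → up 143.0520 (V=61.9400), down 76.4400 (V=43.7800). Price 47.8340; hedge Δ=0.2726, bond B=18.0635.
  t=1,j=1: stock 204.3600 → up 267.7116 (V=20.9800), down 143.0520 (V=61.9400). Price 18.6346; hedge Δ=-0.3286, bond B=85.7821.
  t=0,j=0: stock 156.0000 → up 204.3600 (V=18.6346), down 109.2000 (V=47.8340). Price 16.1805; hedge Δ=-0.3068, bond B=64.0485.
Check: Δ(0,0)·S0 + B(0,0) = 16.1805 = V0.

(0,0): Delta=-0.3068 Bond=64.0485
(1,0): Delta=0.2726 Bond=18.0635
(1,1): Delta=-0.3286 Bond=85.7821
V0=16.1805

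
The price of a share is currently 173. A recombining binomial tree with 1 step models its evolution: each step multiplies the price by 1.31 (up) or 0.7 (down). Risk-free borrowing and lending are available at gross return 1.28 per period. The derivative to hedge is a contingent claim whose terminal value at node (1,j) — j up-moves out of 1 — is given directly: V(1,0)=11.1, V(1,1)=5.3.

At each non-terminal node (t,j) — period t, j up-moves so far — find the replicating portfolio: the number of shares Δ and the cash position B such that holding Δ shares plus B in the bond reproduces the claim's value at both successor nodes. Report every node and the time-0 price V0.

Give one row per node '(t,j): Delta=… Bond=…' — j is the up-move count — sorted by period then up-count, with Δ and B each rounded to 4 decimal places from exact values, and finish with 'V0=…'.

No-arbitrage ⇒ martingale measure with p* = (R−d)/(u−d) = 0.9508.
Terminal payoffs: V(1,0)=11.1000, V(1,1)=5.3000
  t=0,j=0: stock 173.0000 → up 226.6300 (V=5.3000), down 121.1000 (V=11.1000). Price 4.3635; hedge Δ=-0.0550, bond B=13.8717.
Self-financing check: at every node Δ·S+B equals the discounted successor values.

(0,0): Delta=-0.0550 Bond=13.8717
V0=4.3635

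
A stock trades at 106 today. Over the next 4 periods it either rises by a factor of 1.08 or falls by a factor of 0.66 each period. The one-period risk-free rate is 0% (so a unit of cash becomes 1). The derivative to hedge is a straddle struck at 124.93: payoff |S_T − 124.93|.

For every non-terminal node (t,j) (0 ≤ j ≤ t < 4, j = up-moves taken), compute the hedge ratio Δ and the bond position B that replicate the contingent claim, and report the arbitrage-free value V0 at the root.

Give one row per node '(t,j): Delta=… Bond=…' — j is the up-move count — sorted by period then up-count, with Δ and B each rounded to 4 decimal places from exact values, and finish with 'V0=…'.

(0,0): Delta=-0.5405 Bond=92.7814
(1,0): Delta=-1.0000 Bond=124.9300
(1,1): Delta=-0.4744 Bond=85.2171
(2,0): Delta=-1.0000 Bond=124.9300
(2,1): Delta=-1.0000 Bond=124.9300
(2,2): Delta=-0.3988 Bond=75.8728
(3,0): Delta=-1.0000 Bond=124.9300
(3,1): Delta=-1.0000 Bond=124.9300
(3,2): Delta=-1.0000 Bond=124.9300
(3,3): Delta=-0.3124 Bond=64.3300
V0=35.4914

Since d<R<u, set p* = (R−d)/(u−d) = 0.8095; price each node as the discounted p*-expectation of its children.
At expiry t=4: V(4,0)=104.8168, V(4,1)=92.0175, V(4,2)=71.0731, V(4,3)=36.8005, V(4,4)=19.2818
(3,0): S=30.4746. Δ = (V_up−V_dn)/(S_up−S_dn) = (92.0175−104.8168)/(32.9125−20.1132) = -1.0000. V = [p*·92.0175 + (1−p*)·104.8168]/1 = 94.4554. B = V − Δ·S = 124.9300.
(3,1): S=49.8675. Δ = (V_up−V_dn)/(S_up−S_dn) = (71.0731−92.0175)/(53.8569−32.9125) = -1.0000. V = [p*·71.0731 + (1−p*)·92.0175]/1 = 75.0625. B = V − Δ·S = 124.9300.
(3,2): S=81.6013. Δ = (V_up−V_dn)/(S_up−S_dn) = (36.8005−71.0731)/(88.1295−53.8569) = -1.0000. V = [p*·36.8005 + (1−p*)·71.0731]/1 = 43.3287. B = V − Δ·S = 124.9300.
(3,3): S=133.5295. Δ = (V_up−V_dn)/(S_up−S_dn) = (19.2818−36.8005)/(144.2118−88.1295) = -0.3124. V = [p*·19.2818 + (1−p*)·36.8005]/1 = 22.6187. B = V − Δ·S = 64.3300.
(2,0): S=46.1736. Δ = (V_up−V_dn)/(S_up−S_dn) = (75.0625−94.4554)/(49.8675−30.4746) = -1.0000. V = [p*·75.0625 + (1−p*)·94.4554]/1 = 78.7564. B = V − Δ·S = 124.9300.
(2,1): S=75.5568. Δ = (V_up−V_dn)/(S_up−S_dn) = (43.3287−75.0625)/(81.6013−49.8675) = -1.0000. V = [p*·43.3287 + (1−p*)·75.0625]/1 = 49.3732. B = V − Δ·S = 124.9300.
(2,2): S=123.6384. Δ = (V_up−V_dn)/(S_up−S_dn) = (22.6187−43.3287)/(133.5295−81.6013) = -0.3988. V = [p*·22.6187 + (1−p*)·43.3287]/1 = 26.5635. B = V − Δ·S = 75.8728.
(1,0): S=69.9600. Δ = (V_up−V_dn)/(S_up−S_dn) = (49.3732−78.7564)/(75.5568−46.1736) = -1.0000. V = [p*·49.3732 + (1−p*)·78.7564]/1 = 54.9700. B = V − Δ·S = 124.9300.
(1,1): S=114.4800. Δ = (V_up−V_dn)/(S_up−S_dn) = (26.5635−49.3732)/(123.6384−75.5568) = -0.4744. V = [p*·26.5635 + (1−p*)·49.3732]/1 = 30.9082. B = V − Δ·S = 85.2171.
(0,0): S=106.0000. Δ = (V_up−V_dn)/(S_up−S_dn) = (30.9082−54.9700)/(114.4800−69.9600) = -0.5405. V = [p*·30.9082 + (1−p*)·54.9700]/1 = 35.4914. B = V − Δ·S = 92.7814.
Check: Δ(0,0)·S0 + B(0,0) = 35.4914 = V0.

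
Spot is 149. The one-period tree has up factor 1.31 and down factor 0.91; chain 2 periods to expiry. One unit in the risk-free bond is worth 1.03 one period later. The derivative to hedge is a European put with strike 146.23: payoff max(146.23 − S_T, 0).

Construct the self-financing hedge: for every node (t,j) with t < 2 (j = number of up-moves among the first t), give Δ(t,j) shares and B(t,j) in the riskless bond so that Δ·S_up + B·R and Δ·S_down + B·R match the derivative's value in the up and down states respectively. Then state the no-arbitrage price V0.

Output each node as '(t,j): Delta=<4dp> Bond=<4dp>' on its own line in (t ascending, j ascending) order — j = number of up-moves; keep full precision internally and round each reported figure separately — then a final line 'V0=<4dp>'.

Since d<R<u, set p* = (R−d)/(u−d) = 0.3000; price each node as the discounted p*-expectation of its children.
Payoff layer (t=2): V(2,0)=22.8431, V(2,1)=0.0000, V(2,2)=0.0000
Node (1,0) S=135.5900: V=(p*·0.0000+(1−p*)·22.8431)/1.03=15.5244; Δ=(0.0000−22.8431)/(177.6229−123.3869)=-0.4212; B=V−Δ·S=72.6322
Node (1,1) S=195.1900: V=(p*·0.0000+(1−p*)·0.0000)/1.03=0.0000; Δ=(0.0000−0.0000)/(255.6989−177.6229)=0.0000; B=V−Δ·S=0.0000
Node (0,0) S=149.0000: V=(p*·0.0000+(1−p*)·15.5244)/1.03=10.5506; Δ=(0.0000−15.5244)/(195.1900−135.5900)=-0.2605; B=V−Δ·S=49.3617
Root portfolio cost Δ·149+B reproduces V0=10.5506.

(0,0): Delta=-0.2605 Bond=49.3617
(1,0): Delta=-0.4212 Bond=72.6322
(1,1): Delta=0.0000 Bond=0.0000
V0=10.5506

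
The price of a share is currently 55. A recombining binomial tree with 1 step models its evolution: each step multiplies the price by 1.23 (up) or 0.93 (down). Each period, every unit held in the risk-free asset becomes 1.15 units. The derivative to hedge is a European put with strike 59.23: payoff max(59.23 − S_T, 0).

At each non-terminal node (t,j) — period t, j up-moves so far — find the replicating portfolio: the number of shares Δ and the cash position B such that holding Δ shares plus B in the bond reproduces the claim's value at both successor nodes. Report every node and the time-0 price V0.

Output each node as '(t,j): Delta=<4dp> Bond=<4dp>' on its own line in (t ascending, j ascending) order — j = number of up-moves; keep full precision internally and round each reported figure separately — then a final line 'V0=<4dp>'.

No-arbitrage ⇒ martingale measure with p* = (R−d)/(u−d) = 0.7333.
At expiry t=1: V(1,0)=8.0800, V(1,1)=0.0000
  t=0,j=0: stock 55.0000 → up 67.6500 (V=0.0000), down 51.1500 (V=8.0800). Price 1.8736; hedge Δ=-0.4897, bond B=28.8070.
Check: Δ(0,0)·S0 + B(0,0) = 1.8736 = V0.

(0,0): Delta=-0.4897 Bond=28.8070
V0=1.8736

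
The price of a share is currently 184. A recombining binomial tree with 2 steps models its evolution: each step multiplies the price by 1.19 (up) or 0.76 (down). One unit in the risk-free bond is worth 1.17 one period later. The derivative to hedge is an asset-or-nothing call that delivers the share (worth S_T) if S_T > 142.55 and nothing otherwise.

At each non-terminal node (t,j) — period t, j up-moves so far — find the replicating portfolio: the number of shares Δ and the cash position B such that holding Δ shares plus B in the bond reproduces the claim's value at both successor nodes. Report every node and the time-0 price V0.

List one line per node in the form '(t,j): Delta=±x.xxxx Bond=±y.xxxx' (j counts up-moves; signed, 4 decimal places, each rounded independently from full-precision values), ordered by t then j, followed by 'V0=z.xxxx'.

No-arbitrage ⇒ martingale measure with p* = (R−d)/(u−d) = 0.9535.
Terminal values V(2,·): V(2,0)=0.0000, V(2,1)=166.4096, V(2,2)=260.5624
Node (1,0) S=139.8400: V=(p*·166.4096+(1−p*)·0.0000)/1.17=135.6151; Δ=(166.4096−0.0000)/(166.4096−106.2784)=2.7674; B=V−Δ·S=-251.3840
Node (1,1) S=218.9600: V=(p*·260.5624+(1−p*)·166.4096)/1.17=218.9600; Δ=(260.5624−166.4096)/(260.5624−166.4096)=1.0000; B=V−Δ·S=0.0000
Node (0,0) S=184.0000: V=(p*·218.9600+(1−p*)·135.6151)/1.17=183.8320; Δ=(218.9600−135.6151)/(218.9600−139.8400)=1.0534; B=V−Δ·S=-9.9934
Check: Δ(0,0)·S0 + B(0,0) = 183.8320 = V0.

(0,0): Delta=1.0534 Bond=-9.9934
(1,0): Delta=2.7674 Bond=-251.3840
(1,1): Delta=1.0000 Bond=0.0000
V0=183.8320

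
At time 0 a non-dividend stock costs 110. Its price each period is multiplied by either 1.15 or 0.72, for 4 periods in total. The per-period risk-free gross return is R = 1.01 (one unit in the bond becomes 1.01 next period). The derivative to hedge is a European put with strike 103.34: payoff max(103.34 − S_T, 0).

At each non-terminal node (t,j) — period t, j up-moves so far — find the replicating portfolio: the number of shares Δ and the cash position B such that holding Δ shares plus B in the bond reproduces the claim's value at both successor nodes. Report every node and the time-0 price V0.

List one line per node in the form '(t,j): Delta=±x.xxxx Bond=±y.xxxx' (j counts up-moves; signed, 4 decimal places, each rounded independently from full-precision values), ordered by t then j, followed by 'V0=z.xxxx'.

(0,0): Delta=-0.3912 Bond=56.6112
(1,0): Delta=-0.7759 Bond=87.6507
(1,1): Delta=-0.2749 Bond=42.4661
(2,0): Delta=-1.0000 Bond=101.3038
(2,1): Delta=-0.7082 Bond=82.3592
(2,2): Delta=-0.1439 Bond=23.8370
(3,0): Delta=-1.0000 Bond=102.3168
(3,1): Delta=-1.0000 Bond=102.3168
(3,2): Delta=-0.6200 Bond=73.9457
(3,3): Delta=0.0000 Bond=0.0000
V0=13.5815

The replicating-portfolio and risk-neutral prices coincide; use p* = (1.01−0.72)/(1.15−0.72) = 0.6744 for the latter.
Terminal payoffs: V(4,0)=73.7788, V(4,1)=56.1241, V(4,2)=27.9258, V(4,3)=0.0000, V(4,4)=0.0000
Node (3,0) S=41.0573: V=(p*·56.1241+(1−p*)·73.7788)/1.01=61.2596; Δ=(56.1241−73.7788)/(47.2159−29.5612)=-1.0000; B=V−Δ·S=102.3168
Node (3,1) S=65.5776: V=(p*·27.9258+(1−p*)·56.1241)/1.01=36.7392; Δ=(27.9258−56.1241)/(75.4142−47.2159)=-1.0000; B=V−Δ·S=102.3168
Node (3,2) S=104.7420: V=(p*·0.0000+(1−p*)·27.9258)/1.01=9.0021; Δ=(0.0000−27.9258)/(120.4533−75.4142)=-0.6200; B=V−Δ·S=73.9457
Node (3,3) S=167.2962: V=(p*·0.0000+(1−p*)·0.0000)/1.01=0.0000; Δ=(0.0000−0.0000)/(192.3907−120.4533)=0.0000; B=V−Δ·S=0.0000
Node (2,0) S=57.0240: V=(p*·36.7392+(1−p*)·61.2596)/1.01=44.2798; Δ=(36.7392−61.2596)/(65.5776−41.0573)=-1.0000; B=V−Δ·S=101.3038
Node (2,1) S=91.0800: V=(p*·9.0021+(1−p*)·36.7392)/1.01=17.8542; Δ=(9.0021−36.7392)/(104.7420−65.5776)=-0.7082; B=V−Δ·S=82.3592
Node (2,2) S=145.4750: V=(p*·0.0000+(1−p*)·9.0021)/1.01=2.9019; Δ=(0.0000−9.0021)/(167.2962−104.7420)=-0.1439; B=V−Δ·S=23.8370
Node (1,0) S=79.2000: V=(p*·17.8542+(1−p*)·44.2798)/1.01=26.1960; Δ=(17.8542−44.2798)/(91.0800−57.0240)=-0.7759; B=V−Δ·S=87.6507
Node (1,1) S=126.5000: V=(p*·2.9019+(1−p*)·17.8542)/1.01=7.6932; Δ=(2.9019−17.8542)/(145.4750−91.0800)=-0.2749; B=V−Δ·S=42.4661
Node (0,0) S=110.0000: V=(p*·7.6932+(1−p*)·26.1960)/1.01=13.5815; Δ=(7.6932−26.1960)/(126.5000−79.2000)=-0.3912; B=V−Δ·S=56.6112
Self-financing check: at every node Δ·S+B equals the discounted successor values.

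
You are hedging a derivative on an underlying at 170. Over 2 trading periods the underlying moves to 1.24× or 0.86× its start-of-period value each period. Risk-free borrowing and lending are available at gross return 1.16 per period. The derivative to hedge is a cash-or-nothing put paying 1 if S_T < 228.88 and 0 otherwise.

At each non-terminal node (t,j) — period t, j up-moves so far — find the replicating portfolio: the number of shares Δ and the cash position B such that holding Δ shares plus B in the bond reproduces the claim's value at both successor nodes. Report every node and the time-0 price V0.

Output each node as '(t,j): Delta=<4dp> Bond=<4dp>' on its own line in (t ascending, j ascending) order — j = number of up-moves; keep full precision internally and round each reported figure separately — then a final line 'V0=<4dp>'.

(0,0): Delta=-0.0105 Bond=2.0710
(1,0): Delta=0.0000 Bond=0.8621
(1,1): Delta=-0.0125 Bond=2.8131
V0=0.2800

Under the risk-neutral measure, an up-move has probability p* = (R−d)/(u−d) = 0.7895 and values discount at R = 1.16.
At expiry t=2: V(2,0)=1.0000, V(2,1)=1.0000, V(2,2)=0.0000
  t=1,j=0: stock 146.2000 → up 181.2880 (V=1.0000), down 125.7320 (V=1.0000). Price 0.8621; hedge Δ=0.0000, bond B=0.8621.
  t=1,j=1: stock 210.8000 → up 261.3920 (V=0.0000), down 181.2880 (V=1.0000). Price 0.1815; hedge Δ=-0.0125, bond B=2.8131.
  t=0,j=0: stock 170.0000 → up 210.8000 (V=0.1815), down 146.2000 (V=0.8621). Price 0.2800; hedge Δ=-0.0105, bond B=2.0710.
Root portfolio cost Δ·170+B reproduces V0=0.2800.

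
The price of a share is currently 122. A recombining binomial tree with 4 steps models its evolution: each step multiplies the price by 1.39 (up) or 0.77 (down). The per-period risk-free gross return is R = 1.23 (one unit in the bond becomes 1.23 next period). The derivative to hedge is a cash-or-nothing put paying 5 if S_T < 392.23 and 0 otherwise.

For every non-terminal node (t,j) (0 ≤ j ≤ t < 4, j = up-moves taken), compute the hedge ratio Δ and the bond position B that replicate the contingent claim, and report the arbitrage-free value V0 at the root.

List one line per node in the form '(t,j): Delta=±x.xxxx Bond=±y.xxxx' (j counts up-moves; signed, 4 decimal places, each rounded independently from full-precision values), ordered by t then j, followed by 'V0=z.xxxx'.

The replicating-portfolio and risk-neutral prices coincide; use p* = (1.23−0.77)/(1.39−0.77) = 0.7419 for the latter.
Payoff layer (t=4): V(4,0)=5.0000, V(4,1)=5.0000, V(4,2)=5.0000, V(4,3)=5.0000, V(4,4)=0.0000
  t=3,j=0: stock 55.6970 → up 77.4189 (V=5.0000), down 42.8867 (V=5.0000). Price 4.0650; hedge Δ=0.0000, bond B=4.0650.
  t=3,j=1: stock 100.5440 → up 139.7561 (V=5.0000), down 77.4189 (V=5.0000). Price 4.0650; hedge Δ=0.0000, bond B=4.0650.
  t=3,j=2: stock 181.5015 → up 252.2870 (V=5.0000), down 139.7561 (V=5.0000). Price 4.0650; hedge Δ=0.0000, bond B=4.0650.
  t=3,j=3: stock 327.6455 → up 455.4273 (V=0.0000), down 252.2870 (V=5.0000). Price 1.0490; hedge Δ=-0.0246, bond B=9.1136.
  t=2,j=0: stock 72.3338 → up 100.5440 (V=4.0650), down 55.6970 (V=4.0650). Price 3.3049; hedge Δ=0.0000, bond B=3.3049.
  t=2,j=1: stock 130.5766 → up 181.5015 (V=4.0650), down 100.5440 (V=4.0650). Price 3.3049; hedge Δ=0.0000, bond B=3.3049.
  t=2,j=2: stock 235.7162 → up 327.6455 (V=1.0490), down 181.5015 (V=4.0650). Price 1.4857; hedge Δ=-0.0206, bond B=6.3502.
  t=1,j=0: stock 93.9400 → up 130.5766 (V=3.3049), down 72.3338 (V=3.3049). Price 2.6869; hedge Δ=0.0000, bond B=2.6869.
  t=1,j=1: stock 169.5800 → up 235.7162 (V=1.4857), down 130.5766 (V=3.3049). Price 1.5895; hedge Δ=-0.0173, bond B=4.5238.
  t=0,j=0: stock 122.0000 → up 169.5800 (V=1.5895), down 93.9400 (V=2.6869). Price 1.5226; hedge Δ=-0.0145, bond B=3.2925.
Self-financing check: at every node Δ·S+B equals the discounted successor values.

(0,0): Delta=-0.0145 Bond=3.2925
(1,0): Delta=0.0000 Bond=2.6869
(1,1): Delta=-0.0173 Bond=4.5238
(2,0): Delta=0.0000 Bond=3.3049
(2,1): Delta=0.0000 Bond=3.3049
(2,2): Delta=-0.0206 Bond=6.3502
(3,0): Delta=0.0000 Bond=4.0650
(3,1): Delta=0.0000 Bond=4.0650
(3,2): Delta=0.0000 Bond=4.0650
(3,3): Delta=-0.0246 Bond=9.1136
V0=1.5226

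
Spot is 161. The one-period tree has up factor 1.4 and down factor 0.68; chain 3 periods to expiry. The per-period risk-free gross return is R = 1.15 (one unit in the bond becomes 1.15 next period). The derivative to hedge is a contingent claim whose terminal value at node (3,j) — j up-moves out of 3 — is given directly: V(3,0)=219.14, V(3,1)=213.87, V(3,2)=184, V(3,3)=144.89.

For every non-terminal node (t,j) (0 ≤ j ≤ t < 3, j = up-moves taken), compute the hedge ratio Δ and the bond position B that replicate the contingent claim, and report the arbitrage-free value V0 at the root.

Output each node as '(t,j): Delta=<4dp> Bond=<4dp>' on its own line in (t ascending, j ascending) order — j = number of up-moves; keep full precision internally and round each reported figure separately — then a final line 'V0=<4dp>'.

(0,0): Delta=-0.2012 Bond=151.8240
(1,0): Delta=-0.2353 Bond=178.3314
(1,1): Delta=-0.1924 Bond=172.6115
(2,0): Delta=-0.0983 Bond=194.8845
(2,1): Delta=-0.2707 Bond=210.5048
(2,2): Delta=-0.1721 Bond=192.1193
V0=119.4343

Since d<R<u, set p* = (R−d)/(u−d) = 0.6528; price each node as the discounted p*-expectation of its children.
At expiry t=3: V(3,0)=219.1400, V(3,1)=213.8700, V(3,2)=184.0000, V(3,3)=144.8900
(2,0): S=74.4464. Δ = (V_up−V_dn)/(S_up−S_dn) = (213.8700−219.1400)/(104.2250−50.6236) = -0.0983. V = [p*·213.8700 + (1−p*)·219.1400]/1.15 = 187.5651. B = V − Δ·S = 194.8845.
(2,1): S=153.2720. Δ = (V_up−V_dn)/(S_up−S_dn) = (184.0000−213.8700)/(214.5808−104.2250) = -0.2707. V = [p*·184.0000 + (1−p*)·213.8700]/1.15 = 169.0187. B = V − Δ·S = 210.5048.
(2,2): S=315.5600. Δ = (V_up−V_dn)/(S_up−S_dn) = (144.8900−184.0000)/(441.7840−214.5808) = -0.1721. V = [p*·144.8900 + (1−p*)·184.0000]/1.15 = 137.7999. B = V − Δ·S = 192.1193.
(1,0): S=109.4800. Δ = (V_up−V_dn)/(S_up−S_dn) = (169.0187−187.5651)/(153.2720−74.4464) = -0.2353. V = [p*·169.0187 + (1−p*)·187.5651]/1.15 = 152.5726. B = V − Δ·S = 178.3314.
(1,1): S=225.4000. Δ = (V_up−V_dn)/(S_up−S_dn) = (137.7999−169.0187)/(315.5600−153.2720) = -0.1924. V = [p*·137.7999 + (1−p*)·169.0187]/1.15 = 129.2520. B = V − Δ·S = 172.6115.
(0,0): S=161.0000. Δ = (V_up−V_dn)/(S_up−S_dn) = (129.2520−152.5726)/(225.4000−109.4800) = -0.2012. V = [p*·129.2520 + (1−p*)·152.5726]/1.15 = 119.4343. B = V − Δ·S = 151.8240.
Check: Δ(0,0)·S0 + B(0,0) = 119.4343 = V0.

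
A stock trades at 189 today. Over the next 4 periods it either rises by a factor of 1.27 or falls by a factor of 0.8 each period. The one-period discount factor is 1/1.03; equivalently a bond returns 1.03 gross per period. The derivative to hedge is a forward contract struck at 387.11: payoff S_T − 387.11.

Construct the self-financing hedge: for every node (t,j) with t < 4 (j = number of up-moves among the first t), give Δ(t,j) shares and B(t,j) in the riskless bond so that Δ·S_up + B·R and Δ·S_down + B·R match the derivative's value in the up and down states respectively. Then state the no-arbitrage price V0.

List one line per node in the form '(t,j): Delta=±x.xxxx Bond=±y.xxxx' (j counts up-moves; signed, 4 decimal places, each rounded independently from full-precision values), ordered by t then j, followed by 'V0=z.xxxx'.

No-arbitrage ⇒ martingale measure with p* = (R−d)/(u−d) = 0.4894.
Terminal values V(4,·): V(4,0)=-309.6956, V(4,1)=-264.2146, V(4,2)=-192.0136, V(4,3)=-77.3945, V(4,4)=104.5634
(3,0): S=96.7680. Δ = (V_up−V_dn)/(S_up−S_dn) = (-264.2146−-309.6956)/(122.8954−77.4144) = 1.0000. V = [p*·-264.2146 + (1−p*)·-309.6956]/1.03 = -279.0670. B = V − Δ·S = -375.8350.
(3,1): S=153.6192. Δ = (V_up−V_dn)/(S_up−S_dn) = (-192.0136−-264.2146)/(195.0964−122.8954) = 1.0000. V = [p*·-192.0136 + (1−p*)·-264.2146]/1.03 = -222.2158. B = V − Δ·S = -375.8350.
(3,2): S=243.8705. Δ = (V_up−V_dn)/(S_up−S_dn) = (-77.3945−-192.0136)/(309.7155−195.0964) = 1.0000. V = [p*·-77.3945 + (1−p*)·-192.0136]/1.03 = -131.9645. B = V − Δ·S = -375.8350.
(3,3): S=387.1444. Δ = (V_up−V_dn)/(S_up−S_dn) = (104.5634−-77.3945)/(491.6734−309.7155) = 1.0000. V = [p*·104.5634 + (1−p*)·-77.3945]/1.03 = 11.3094. B = V − Δ·S = -375.8350.
(2,0): S=120.9600. Δ = (V_up−V_dn)/(S_up−S_dn) = (-222.2158−-279.0670)/(153.6192−96.7680) = 1.0000. V = [p*·-222.2158 + (1−p*)·-279.0670]/1.03 = -243.9283. B = V − Δ·S = -364.8883.
(2,1): S=192.0240. Δ = (V_up−V_dn)/(S_up−S_dn) = (-131.9645−-222.2158)/(243.8705−153.6192) = 1.0000. V = [p*·-131.9645 + (1−p*)·-222.2158]/1.03 = -172.8643. B = V − Δ·S = -364.8883.
(2,2): S=304.8381. Δ = (V_up−V_dn)/(S_up−S_dn) = (11.3094−-131.9645)/(387.1444−243.8705) = 1.0000. V = [p*·11.3094 + (1−p*)·-131.9645]/1.03 = -60.0502. B = V − Δ·S = -364.8883.
(1,0): S=151.2000. Δ = (V_up−V_dn)/(S_up−S_dn) = (-172.8643−-243.9283)/(192.0240−120.9600) = 1.0000. V = [p*·-172.8643 + (1−p*)·-243.9283]/1.03 = -203.0605. B = V − Δ·S = -354.2605.
(1,1): S=240.0300. Δ = (V_up−V_dn)/(S_up−S_dn) = (-60.0502−-172.8643)/(304.8381−192.0240) = 1.0000. V = [p*·-60.0502 + (1−p*)·-172.8643]/1.03 = -114.2305. B = V − Δ·S = -354.2605.
(0,0): S=189.0000. Δ = (V_up−V_dn)/(S_up−S_dn) = (-114.2305−-203.0605)/(240.0300−151.2000) = 1.0000. V = [p*·-114.2305 + (1−p*)·-203.0605]/1.03 = -154.9422. B = V − Δ·S = -343.9422.
Check: Δ(0,0)·S0 + B(0,0) = -154.9422 = V0.

(0,0): Delta=1.0000 Bond=-343.9422
(1,0): Delta=1.0000 Bond=-354.2605
(1,1): Delta=1.0000 Bond=-354.2605
(2,0): Delta=1.0000 Bond=-364.8883
(2,1): Delta=1.0000 Bond=-364.8883
(2,2): Delta=1.0000 Bond=-364.8883
(3,0): Delta=1.0000 Bond=-375.8350
(3,1): Delta=1.0000 Bond=-375.8350
(3,2): Delta=1.0000 Bond=-375.8350
(3,3): Delta=1.0000 Bond=-375.8350
V0=-154.9422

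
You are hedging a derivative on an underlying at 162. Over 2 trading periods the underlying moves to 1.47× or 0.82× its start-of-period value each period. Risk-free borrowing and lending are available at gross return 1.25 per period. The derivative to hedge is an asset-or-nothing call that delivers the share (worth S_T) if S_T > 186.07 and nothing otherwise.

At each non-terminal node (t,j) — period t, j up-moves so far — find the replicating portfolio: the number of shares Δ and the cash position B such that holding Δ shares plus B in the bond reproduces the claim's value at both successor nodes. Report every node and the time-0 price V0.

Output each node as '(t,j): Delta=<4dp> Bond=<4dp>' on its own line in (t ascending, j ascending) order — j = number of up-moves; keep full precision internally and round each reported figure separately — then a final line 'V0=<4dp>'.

(0,0): Delta=1.2801 Bond=-53.3625
(1,0): Delta=2.2615 Bond=-197.0773
(1,1): Delta=1.0000 Bond=0.0000
V0=154.0138

Under the risk-neutral measure, an up-move has probability p* = (R−d)/(u−d) = 0.6615 and values discount at R = 1.25.
Terminal payoffs: V(2,0)=0.0000, V(2,1)=195.2748, V(2,2)=350.0658
(1,0): S=132.8400. Δ = (V_up−V_dn)/(S_up−S_dn) = (195.2748−0.0000)/(195.2748−108.9288) = 2.2615. V = [p*·195.2748 + (1−p*)·0.0000]/1.25 = 103.3454. B = V − Δ·S = -197.0773.
(1,1): S=238.1400. Δ = (V_up−V_dn)/(S_up−S_dn) = (350.0658−195.2748)/(350.0658−195.2748) = 1.0000. V = [p*·350.0658 + (1−p*)·195.2748]/1.25 = 238.1400. B = V − Δ·S = 0.0000.
(0,0): S=162.0000. Δ = (V_up−V_dn)/(S_up−S_dn) = (238.1400−103.3454)/(238.1400−132.8400) = 1.2801. V = [p*·238.1400 + (1−p*)·103.3454]/1.25 = 154.0138. B = V − Δ·S = -53.3625.
The time-0 hedge costs 154.0138, which is the no-arbitrage price.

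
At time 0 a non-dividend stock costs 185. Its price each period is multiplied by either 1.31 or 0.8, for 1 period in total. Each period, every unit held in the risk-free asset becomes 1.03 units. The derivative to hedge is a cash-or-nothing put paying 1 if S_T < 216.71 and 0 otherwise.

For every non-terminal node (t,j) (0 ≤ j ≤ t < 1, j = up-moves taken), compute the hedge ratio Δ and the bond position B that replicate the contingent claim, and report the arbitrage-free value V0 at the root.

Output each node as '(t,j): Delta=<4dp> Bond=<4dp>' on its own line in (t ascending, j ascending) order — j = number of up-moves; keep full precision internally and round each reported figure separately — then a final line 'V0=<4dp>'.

(0,0): Delta=-0.0106 Bond=2.4938
V0=0.5330

The replicating-portfolio and risk-neutral prices coincide; use p* = (1.03−0.8)/(1.31−0.8) = 0.4510 for the latter.
At expiry t=1: V(1,0)=1.0000, V(1,1)=0.0000
(0,0): S=185.0000. Δ = (V_up−V_dn)/(S_up−S_dn) = (0.0000−1.0000)/(242.3500−148.0000) = -0.0106. V = [p*·0.0000 + (1−p*)·1.0000]/1.03 = 0.5330. B = V − Δ·S = 2.4938.
The time-0 hedge costs 0.5330, which is the no-arbitrage price.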